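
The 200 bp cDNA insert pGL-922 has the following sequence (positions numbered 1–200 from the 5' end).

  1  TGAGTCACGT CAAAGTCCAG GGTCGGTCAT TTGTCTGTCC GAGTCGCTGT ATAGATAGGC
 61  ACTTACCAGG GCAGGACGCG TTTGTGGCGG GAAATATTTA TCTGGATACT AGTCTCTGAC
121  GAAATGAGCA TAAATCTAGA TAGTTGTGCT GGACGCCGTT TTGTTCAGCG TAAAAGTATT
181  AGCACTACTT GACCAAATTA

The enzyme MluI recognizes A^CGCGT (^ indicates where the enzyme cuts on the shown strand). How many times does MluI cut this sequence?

ACGCGT occurs starting at position 76.
MluI cuts at 1 site.

1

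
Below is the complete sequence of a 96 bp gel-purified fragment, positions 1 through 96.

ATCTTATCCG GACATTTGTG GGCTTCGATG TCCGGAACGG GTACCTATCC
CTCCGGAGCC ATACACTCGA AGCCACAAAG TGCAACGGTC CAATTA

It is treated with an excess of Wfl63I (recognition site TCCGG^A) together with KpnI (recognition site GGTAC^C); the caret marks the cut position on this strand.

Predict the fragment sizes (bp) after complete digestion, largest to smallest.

Wfl63I sites (TCCGGA) start at positions 7, 31, 52.
Wfl63I cuts after base 5 of each site (before the last base), so after positions 11, 35, 56.
The KpnI site (GGTACC) starts at position 40.
KpnI cuts after base 5 of each site (before the last base), so after position 44.
Combined cut positions: 11, 35, 44, 56.
Linear molecule, 4 cuts → 5 fragments:
  1–11 → 11 bp
  12–35 → 24 bp
  36–44 → 9 bp
  45–56 → 12 bp
  57–96 → 40 bp
Sorted largest to smallest: 40, 24, 12, 11, 9 bp.

40, 24, 12, 11, 9 bp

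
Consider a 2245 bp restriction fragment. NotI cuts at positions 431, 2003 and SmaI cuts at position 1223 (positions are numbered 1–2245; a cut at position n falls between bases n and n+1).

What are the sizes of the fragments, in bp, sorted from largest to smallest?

Combined cut positions (sorted): 431, 1223, 2003.
Linear molecule, 3 cuts → 4 fragments:
  431 − 0 = 431 bp
  1223 − 431 = 792 bp
  2003 − 1223 = 780 bp
  2245 − 2003 = 242 bp
Sorted largest to smallest: 792, 780, 431, 242 bp.

792, 780, 431, 242 bp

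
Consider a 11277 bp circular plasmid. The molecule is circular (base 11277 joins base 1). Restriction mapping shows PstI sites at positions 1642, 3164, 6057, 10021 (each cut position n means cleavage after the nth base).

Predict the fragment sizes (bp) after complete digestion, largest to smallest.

3964, 2898, 2893, 1522 bp

Circular molecule, 4 cuts → 4 fragments:
  3164 − 1642 = 1522 bp
  6057 − 3164 = 2893 bp
  10021 − 6057 = 3964 bp
  wrap: 11277 − 10021 + 1642 = 2898 bp
Sorted largest to smallest: 3964, 2898, 2893, 1522 bp.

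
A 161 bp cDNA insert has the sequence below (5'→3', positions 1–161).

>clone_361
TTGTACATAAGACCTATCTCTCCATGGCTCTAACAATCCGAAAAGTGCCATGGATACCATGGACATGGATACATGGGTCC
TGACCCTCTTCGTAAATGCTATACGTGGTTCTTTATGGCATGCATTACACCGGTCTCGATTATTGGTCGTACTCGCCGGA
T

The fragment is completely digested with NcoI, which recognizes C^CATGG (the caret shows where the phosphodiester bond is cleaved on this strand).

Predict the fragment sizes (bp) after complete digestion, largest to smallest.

104, 26, 22, 9 bp

NcoI sites (CCATGG) start at positions 22, 48, 57.
NcoI cuts after the first base of each site, so after positions 22, 48, 57.
Linear molecule, 3 cuts → 4 fragments:
  1–22 → 22 bp
  23–48 → 26 bp
  49–57 → 9 bp
  58–161 → 104 bp
Sorted largest to smallest: 104, 26, 22, 9 bp.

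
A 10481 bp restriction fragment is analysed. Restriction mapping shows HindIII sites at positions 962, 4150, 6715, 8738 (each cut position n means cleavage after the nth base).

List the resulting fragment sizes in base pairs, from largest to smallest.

Linear molecule, 4 cuts → 5 fragments:
  962 − 0 = 962 bp
  4150 − 962 = 3188 bp
  6715 − 4150 = 2565 bp
  8738 − 6715 = 2023 bp
  10481 − 8738 = 1743 bp
Sorted largest to smallest: 3188, 2565, 2023, 1743, 962 bp.

3188, 2565, 2023, 1743, 962 bp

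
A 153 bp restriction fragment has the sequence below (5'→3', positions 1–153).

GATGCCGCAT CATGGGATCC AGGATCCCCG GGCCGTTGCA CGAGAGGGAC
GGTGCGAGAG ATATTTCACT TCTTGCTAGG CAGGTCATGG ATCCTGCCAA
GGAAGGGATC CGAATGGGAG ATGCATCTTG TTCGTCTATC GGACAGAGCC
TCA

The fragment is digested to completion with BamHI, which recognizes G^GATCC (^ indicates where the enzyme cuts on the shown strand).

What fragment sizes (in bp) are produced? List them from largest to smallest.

67, 47, 17, 15, 7 bp

BamHI sites (GGATCC) start at positions 15, 22, 89, 106.
BamHI cuts after the first base of each site, so after positions 15, 22, 89, 106.
Linear molecule, 4 cuts → 5 fragments:
  1–15 → 15 bp
  16–22 → 7 bp
  23–89 → 67 bp
  90–106 → 17 bp
  107–153 → 47 bp
Sorted largest to smallest: 67, 47, 17, 15, 7 bp.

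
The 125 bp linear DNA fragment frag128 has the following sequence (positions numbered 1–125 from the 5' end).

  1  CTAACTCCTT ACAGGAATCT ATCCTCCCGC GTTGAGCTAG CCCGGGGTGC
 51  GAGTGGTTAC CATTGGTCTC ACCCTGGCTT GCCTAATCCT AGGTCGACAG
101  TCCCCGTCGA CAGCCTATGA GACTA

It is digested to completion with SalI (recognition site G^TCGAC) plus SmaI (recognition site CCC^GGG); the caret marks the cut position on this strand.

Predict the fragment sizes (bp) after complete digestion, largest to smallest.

SalI sites (GTCGAC) start at positions 93, 106.
SalI cuts after the first base of each site, so after positions 93, 106.
The SmaI site (CCCGGG) starts at position 41.
SmaI cuts after base 3 of each site, so after position 43.
Combined cut positions: 43, 93, 106.
Linear molecule, 3 cuts → 4 fragments:
  1–43 → 43 bp
  44–93 → 50 bp
  94–106 → 13 bp
  107–125 → 19 bp
Sorted largest to smallest: 50, 43, 19, 13 bp.

50, 43, 19, 13 bp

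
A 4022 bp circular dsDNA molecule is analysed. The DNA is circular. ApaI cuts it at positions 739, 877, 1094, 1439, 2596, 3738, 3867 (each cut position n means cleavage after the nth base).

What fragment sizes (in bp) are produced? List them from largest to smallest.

Circular molecule, 7 cuts → 7 fragments:
  877 − 739 = 138 bp
  1094 − 877 = 217 bp
  1439 − 1094 = 345 bp
  2596 − 1439 = 1157 bp
  3738 − 2596 = 1142 bp
  3867 − 3738 = 129 bp
  wrap: 4022 − 3867 + 739 = 894 bp
Sorted largest to smallest: 1157, 1142, 894, 345, 217, 138, 129 bp.

1157, 1142, 894, 345, 217, 138, 129 bp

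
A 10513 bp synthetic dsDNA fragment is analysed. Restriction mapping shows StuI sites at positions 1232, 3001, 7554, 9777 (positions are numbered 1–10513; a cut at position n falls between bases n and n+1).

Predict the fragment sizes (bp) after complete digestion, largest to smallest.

4553, 2223, 1769, 1232, 736 bp

Linear molecule, 4 cuts → 5 fragments:
  1232 − 0 = 1232 bp
  3001 − 1232 = 1769 bp
  7554 − 3001 = 4553 bp
  9777 − 7554 = 2223 bp
  10513 − 9777 = 736 bp
Sorted largest to smallest: 4553, 2223, 1769, 1232, 736 bp.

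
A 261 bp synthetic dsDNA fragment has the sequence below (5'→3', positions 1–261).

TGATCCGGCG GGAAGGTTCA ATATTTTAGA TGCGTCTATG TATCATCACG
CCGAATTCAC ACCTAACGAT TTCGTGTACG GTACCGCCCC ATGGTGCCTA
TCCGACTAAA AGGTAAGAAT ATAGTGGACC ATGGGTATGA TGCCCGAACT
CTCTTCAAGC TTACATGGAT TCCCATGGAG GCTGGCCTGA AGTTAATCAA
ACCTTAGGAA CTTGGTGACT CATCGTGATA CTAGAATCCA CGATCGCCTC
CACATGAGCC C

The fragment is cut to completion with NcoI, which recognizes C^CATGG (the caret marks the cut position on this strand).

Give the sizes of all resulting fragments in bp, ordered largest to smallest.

89, 88, 44, 40 bp

NcoI sites (CCATGG) start at positions 89, 129, 173.
NcoI cuts after the first base of each site, so after positions 89, 129, 173.
Linear molecule, 3 cuts → 4 fragments:
  1–89 → 89 bp
  90–129 → 40 bp
  130–173 → 44 bp
  174–261 → 88 bp
Sorted largest to smallest: 89, 88, 44, 40 bp.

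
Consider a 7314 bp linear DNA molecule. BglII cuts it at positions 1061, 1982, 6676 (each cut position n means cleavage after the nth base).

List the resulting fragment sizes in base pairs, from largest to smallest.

Linear molecule, 3 cuts → 4 fragments:
  1061 − 0 = 1061 bp
  1982 − 1061 = 921 bp
  6676 − 1982 = 4694 bp
  7314 − 6676 = 638 bp
Sorted largest to smallest: 4694, 1061, 921, 638 bp.

4694, 1061, 921, 638 bp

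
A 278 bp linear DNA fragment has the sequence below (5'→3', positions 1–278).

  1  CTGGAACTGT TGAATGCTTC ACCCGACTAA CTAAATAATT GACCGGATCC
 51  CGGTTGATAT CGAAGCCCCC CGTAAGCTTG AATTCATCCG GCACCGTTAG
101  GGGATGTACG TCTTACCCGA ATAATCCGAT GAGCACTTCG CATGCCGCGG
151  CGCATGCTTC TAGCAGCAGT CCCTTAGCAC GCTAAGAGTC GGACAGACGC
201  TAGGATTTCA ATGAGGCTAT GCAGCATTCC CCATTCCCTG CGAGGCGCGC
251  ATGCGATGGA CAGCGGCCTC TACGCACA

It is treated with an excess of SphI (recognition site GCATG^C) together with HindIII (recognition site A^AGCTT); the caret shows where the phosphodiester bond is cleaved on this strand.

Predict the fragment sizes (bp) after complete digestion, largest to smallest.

SphI sites (GCATGC) start at positions 140, 152, 249.
SphI cuts after base 5 of each site (before the last base), so after positions 144, 156, 253.
The HindIII site (AAGCTT) starts at position 74.
HindIII cuts after the first base of each site, so after position 74.
Combined cut positions: 74, 144, 156, 253.
Linear molecule, 4 cuts → 5 fragments:
  1–74 → 74 bp
  75–144 → 70 bp
  145–156 → 12 bp
  157–253 → 97 bp
  254–278 → 25 bp
Sorted largest to smallest: 97, 74, 70, 25, 12 bp.

97, 74, 70, 25, 12 bp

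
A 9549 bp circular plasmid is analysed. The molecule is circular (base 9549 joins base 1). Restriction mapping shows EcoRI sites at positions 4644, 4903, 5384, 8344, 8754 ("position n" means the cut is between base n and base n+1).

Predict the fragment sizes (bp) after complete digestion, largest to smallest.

5439, 2960, 481, 410, 259 bp

Circular molecule, 5 cuts → 5 fragments:
  4903 − 4644 = 259 bp
  5384 − 4903 = 481 bp
  8344 − 5384 = 2960 bp
  8754 − 8344 = 410 bp
  wrap: 9549 − 8754 + 4644 = 5439 bp
Sorted largest to smallest: 5439, 2960, 481, 410, 259 bp.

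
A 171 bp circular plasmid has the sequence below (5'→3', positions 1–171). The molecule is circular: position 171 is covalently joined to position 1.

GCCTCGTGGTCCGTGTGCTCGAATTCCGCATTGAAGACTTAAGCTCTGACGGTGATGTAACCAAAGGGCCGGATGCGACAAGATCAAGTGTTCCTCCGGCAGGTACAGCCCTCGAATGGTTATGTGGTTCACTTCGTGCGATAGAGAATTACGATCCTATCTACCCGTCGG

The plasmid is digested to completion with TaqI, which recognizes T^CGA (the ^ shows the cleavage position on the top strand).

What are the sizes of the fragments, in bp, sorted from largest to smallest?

TaqI sites (TCGA) start at positions 19, 112.
TaqI cuts after the first base of each site, so after positions 19, 112.
Circular molecule, 2 cuts → 2 fragments:
  20–112 → 93 bp
  113–171 then 1–19 → 59 + 19 = 78 bp
Sorted largest to smallest: 93, 78 bp.

93, 78 bp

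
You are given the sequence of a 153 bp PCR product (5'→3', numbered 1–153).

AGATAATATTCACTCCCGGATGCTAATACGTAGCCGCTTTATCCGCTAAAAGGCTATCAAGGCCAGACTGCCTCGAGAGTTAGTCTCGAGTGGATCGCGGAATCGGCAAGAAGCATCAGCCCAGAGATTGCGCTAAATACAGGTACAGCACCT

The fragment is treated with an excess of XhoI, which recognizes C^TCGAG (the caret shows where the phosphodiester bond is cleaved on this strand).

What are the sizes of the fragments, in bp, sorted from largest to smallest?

72, 68, 13 bp

XhoI sites (CTCGAG) start at positions 72, 85.
XhoI cuts after the first base of each site, so after positions 72, 85.
Linear molecule, 2 cuts → 3 fragments:
  1–72 → 72 bp
  73–85 → 13 bp
  86–153 → 68 bp
Sorted largest to smallest: 72, 68, 13 bp.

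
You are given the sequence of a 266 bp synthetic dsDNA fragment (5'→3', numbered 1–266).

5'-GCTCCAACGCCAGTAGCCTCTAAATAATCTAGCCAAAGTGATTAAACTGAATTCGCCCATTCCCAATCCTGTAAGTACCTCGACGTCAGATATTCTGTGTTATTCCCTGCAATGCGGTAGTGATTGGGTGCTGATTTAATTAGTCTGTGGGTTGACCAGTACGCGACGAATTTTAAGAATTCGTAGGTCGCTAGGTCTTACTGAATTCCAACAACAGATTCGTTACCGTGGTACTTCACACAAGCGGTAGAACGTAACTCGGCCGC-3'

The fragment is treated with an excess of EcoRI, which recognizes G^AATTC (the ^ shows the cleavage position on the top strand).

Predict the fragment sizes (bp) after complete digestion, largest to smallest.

EcoRI sites (GAATTC) start at positions 49, 177, 203.
EcoRI cuts after the first base of each site, so after positions 49, 177, 203.
Linear molecule, 3 cuts → 4 fragments:
  1–49 → 49 bp
  50–177 → 128 bp
  178–203 → 26 bp
  204–266 → 63 bp
Sorted largest to smallest: 128, 63, 49, 26 bp.

128, 63, 49, 26 bp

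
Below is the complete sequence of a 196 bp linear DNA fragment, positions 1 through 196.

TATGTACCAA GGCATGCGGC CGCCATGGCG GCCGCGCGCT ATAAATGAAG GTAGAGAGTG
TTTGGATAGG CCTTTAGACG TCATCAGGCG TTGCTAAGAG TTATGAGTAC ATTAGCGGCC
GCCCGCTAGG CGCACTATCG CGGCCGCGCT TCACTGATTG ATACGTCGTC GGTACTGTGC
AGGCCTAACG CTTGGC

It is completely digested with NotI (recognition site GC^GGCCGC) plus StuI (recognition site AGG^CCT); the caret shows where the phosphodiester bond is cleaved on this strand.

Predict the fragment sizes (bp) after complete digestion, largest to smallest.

46, 42, 41, 25, 17, 13, 12 bp

NotI sites (GCGGCCGC) start at positions 16, 28, 115, 140.
NotI cuts after base 2 of each site, so after positions 17, 29, 116, 141.
StuI sites (AGGCCT) start at positions 68, 181.
StuI cuts after base 3 of each site, so after positions 70, 183.
Combined cut positions: 17, 29, 70, 116, 141, 183.
Linear molecule, 6 cuts → 7 fragments:
  1–17 → 17 bp
  18–29 → 12 bp
  30–70 → 41 bp
  71–116 → 46 bp
  117–141 → 25 bp
  142–183 → 42 bp
  184–196 → 13 bp
Sorted largest to smallest: 46, 42, 41, 25, 17, 13, 12 bp.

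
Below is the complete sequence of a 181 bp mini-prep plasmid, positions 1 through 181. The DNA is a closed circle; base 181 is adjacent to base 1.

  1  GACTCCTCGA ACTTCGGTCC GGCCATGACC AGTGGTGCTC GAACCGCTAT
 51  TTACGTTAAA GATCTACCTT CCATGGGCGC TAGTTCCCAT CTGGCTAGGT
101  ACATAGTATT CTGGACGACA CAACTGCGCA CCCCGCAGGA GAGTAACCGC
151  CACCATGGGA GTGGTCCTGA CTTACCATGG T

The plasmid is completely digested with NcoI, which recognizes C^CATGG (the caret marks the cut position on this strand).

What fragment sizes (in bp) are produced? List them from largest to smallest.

82, 77, 22 bp

NcoI sites (CCATGG) start at positions 71, 153, 175.
NcoI cuts after the first base of each site, so after positions 71, 153, 175.
Circular molecule, 3 cuts → 3 fragments:
  72–153 → 82 bp
  154–175 → 22 bp
  176–181 then 1–71 → 6 + 71 = 77 bp
Sorted largest to smallest: 82, 77, 22 bp.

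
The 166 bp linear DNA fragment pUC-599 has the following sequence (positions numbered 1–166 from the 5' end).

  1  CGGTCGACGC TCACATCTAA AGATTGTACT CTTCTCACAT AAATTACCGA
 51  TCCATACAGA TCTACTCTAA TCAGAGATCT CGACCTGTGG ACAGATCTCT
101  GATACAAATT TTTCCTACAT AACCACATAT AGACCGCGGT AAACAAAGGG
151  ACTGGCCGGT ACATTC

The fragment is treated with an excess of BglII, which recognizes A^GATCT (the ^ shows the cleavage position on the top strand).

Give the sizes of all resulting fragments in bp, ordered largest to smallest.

BglII sites (AGATCT) start at positions 58, 75, 93.
BglII cuts after the first base of each site, so after positions 58, 75, 93.
Linear molecule, 3 cuts → 4 fragments:
  1–58 → 58 bp
  59–75 → 17 bp
  76–93 → 18 bp
  94–166 → 73 bp
Sorted largest to smallest: 73, 58, 18, 17 bp.

73, 58, 18, 17 bp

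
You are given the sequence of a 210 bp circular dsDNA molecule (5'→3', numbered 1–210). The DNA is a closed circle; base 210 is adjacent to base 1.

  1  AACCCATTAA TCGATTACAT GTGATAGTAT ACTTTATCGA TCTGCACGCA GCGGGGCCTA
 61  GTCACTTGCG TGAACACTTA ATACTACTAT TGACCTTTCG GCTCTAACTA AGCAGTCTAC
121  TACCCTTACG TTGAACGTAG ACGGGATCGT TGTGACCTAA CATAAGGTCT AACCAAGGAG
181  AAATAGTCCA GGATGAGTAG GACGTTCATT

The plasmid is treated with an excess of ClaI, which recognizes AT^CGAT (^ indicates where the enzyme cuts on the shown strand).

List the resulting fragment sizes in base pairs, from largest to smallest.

ClaI sites (ATCGAT) start at positions 10, 36.
ClaI cuts after base 2 of each site, so after positions 11, 37.
Circular molecule, 2 cuts → 2 fragments:
  12–37 → 26 bp
  38–210 then 1–11 → 173 + 11 = 184 bp
Sorted largest to smallest: 184, 26 bp.

184, 26 bp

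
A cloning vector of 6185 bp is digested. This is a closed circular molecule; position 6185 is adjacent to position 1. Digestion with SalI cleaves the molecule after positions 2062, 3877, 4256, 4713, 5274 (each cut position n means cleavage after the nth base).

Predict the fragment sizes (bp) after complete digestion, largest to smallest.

2973, 1815, 561, 457, 379 bp

Circular molecule, 5 cuts → 5 fragments:
  3877 − 2062 = 1815 bp
  4256 − 3877 = 379 bp
  4713 − 4256 = 457 bp
  5274 − 4713 = 561 bp
  wrap: 6185 − 5274 + 2062 = 2973 bp
Sorted largest to smallest: 2973, 1815, 561, 457, 379 bp.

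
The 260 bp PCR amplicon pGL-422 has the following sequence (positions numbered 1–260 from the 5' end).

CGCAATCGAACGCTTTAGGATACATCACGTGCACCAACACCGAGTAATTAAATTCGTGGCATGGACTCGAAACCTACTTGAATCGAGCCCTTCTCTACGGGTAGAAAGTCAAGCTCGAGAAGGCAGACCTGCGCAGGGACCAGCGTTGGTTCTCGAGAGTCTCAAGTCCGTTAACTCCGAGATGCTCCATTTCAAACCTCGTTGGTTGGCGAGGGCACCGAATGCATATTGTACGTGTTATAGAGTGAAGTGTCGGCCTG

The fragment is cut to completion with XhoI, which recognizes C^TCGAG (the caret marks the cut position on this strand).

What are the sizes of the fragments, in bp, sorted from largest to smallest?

XhoI sites (CTCGAG) start at positions 114, 152.
XhoI cuts after the first base of each site, so after positions 114, 152.
Linear molecule, 2 cuts → 3 fragments:
  1–114 → 114 bp
  115–152 → 38 bp
  153–260 → 108 bp
Sorted largest to smallest: 114, 108, 38 bp.

114, 108, 38 bp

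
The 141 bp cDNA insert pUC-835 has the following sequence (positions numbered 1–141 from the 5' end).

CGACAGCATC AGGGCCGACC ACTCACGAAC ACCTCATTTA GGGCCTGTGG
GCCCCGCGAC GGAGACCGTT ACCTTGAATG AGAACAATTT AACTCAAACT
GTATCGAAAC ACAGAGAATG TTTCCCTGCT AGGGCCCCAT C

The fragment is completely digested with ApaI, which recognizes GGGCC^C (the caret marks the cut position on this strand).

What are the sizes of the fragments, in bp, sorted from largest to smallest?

83, 53, 5 bp

ApaI sites (GGGCCC) start at positions 49, 132.
ApaI cuts after base 5 of each site (before the last base), so after positions 53, 136.
Linear molecule, 2 cuts → 3 fragments:
  1–53 → 53 bp
  54–136 → 83 bp
  137–141 → 5 bp
Sorted largest to smallest: 83, 53, 5 bp.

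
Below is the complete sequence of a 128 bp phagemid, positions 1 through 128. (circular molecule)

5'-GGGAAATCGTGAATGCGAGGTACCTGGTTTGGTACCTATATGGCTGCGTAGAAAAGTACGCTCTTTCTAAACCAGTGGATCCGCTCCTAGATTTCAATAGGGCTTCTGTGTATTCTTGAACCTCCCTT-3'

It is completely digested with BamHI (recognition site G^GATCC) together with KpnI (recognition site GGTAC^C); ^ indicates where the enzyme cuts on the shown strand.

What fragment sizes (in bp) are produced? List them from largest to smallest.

The BamHI site (GGATCC) starts at position 77.
BamHI cuts after the first base of each site, so after position 77.
KpnI sites (GGTACC) start at positions 19, 31.
KpnI cuts after base 5 of each site (before the last base), so after positions 23, 35.
Combined cut positions: 23, 35, 77.
Circular molecule, 3 cuts → 3 fragments:
  24–35 → 12 bp
  36–77 → 42 bp
  78–128 then 1–23 → 51 + 23 = 74 bp
Sorted largest to smallest: 74, 42, 12 bp.

74, 42, 12 bp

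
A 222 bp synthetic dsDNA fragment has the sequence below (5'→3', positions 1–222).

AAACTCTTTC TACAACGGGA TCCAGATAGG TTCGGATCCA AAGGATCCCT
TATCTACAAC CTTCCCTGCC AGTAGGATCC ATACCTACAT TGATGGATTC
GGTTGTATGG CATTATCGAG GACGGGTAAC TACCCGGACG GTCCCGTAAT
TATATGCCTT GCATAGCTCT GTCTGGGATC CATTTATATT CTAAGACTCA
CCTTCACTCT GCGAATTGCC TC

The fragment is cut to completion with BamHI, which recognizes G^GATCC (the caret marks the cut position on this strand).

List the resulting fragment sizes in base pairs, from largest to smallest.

BamHI sites (GGATCC) start at positions 18, 34, 43, 75, 176.
BamHI cuts after the first base of each site, so after positions 18, 34, 43, 75, 176.
Linear molecule, 5 cuts → 6 fragments:
  1–18 → 18 bp
  19–34 → 16 bp
  35–43 → 9 bp
  44–75 → 32 bp
  76–176 → 101 bp
  177–222 → 46 bp
Sorted largest to smallest: 101, 46, 32, 18, 16, 9 bp.

101, 46, 32, 18, 16, 9 bp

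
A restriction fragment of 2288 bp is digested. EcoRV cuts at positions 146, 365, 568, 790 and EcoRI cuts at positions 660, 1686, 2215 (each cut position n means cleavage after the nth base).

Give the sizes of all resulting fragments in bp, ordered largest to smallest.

Combined cut positions (sorted): 146, 365, 568, 660, 790, 1686, 2215.
Linear molecule, 7 cuts → 8 fragments:
  146 − 0 = 146 bp
  365 − 146 = 219 bp
  568 − 365 = 203 bp
  660 − 568 = 92 bp
  790 − 660 = 130 bp
  1686 − 790 = 896 bp
  2215 − 1686 = 529 bp
  2288 − 2215 = 73 bp
Sorted largest to smallest: 896, 529, 219, 203, 146, 130, 92, 73 bp.

896, 529, 219, 203, 146, 130, 92, 73 bp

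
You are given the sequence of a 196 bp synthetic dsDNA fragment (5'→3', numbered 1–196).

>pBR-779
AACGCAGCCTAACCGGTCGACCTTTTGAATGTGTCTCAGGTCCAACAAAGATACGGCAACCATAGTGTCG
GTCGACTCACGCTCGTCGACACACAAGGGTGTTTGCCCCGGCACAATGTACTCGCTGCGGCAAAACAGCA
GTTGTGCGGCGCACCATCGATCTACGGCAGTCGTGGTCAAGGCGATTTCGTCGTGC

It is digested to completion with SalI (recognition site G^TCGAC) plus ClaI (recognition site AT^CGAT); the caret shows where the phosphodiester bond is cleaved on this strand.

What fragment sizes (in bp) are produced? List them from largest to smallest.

72, 55, 39, 16, 14 bp

SalI sites (GTCGAC) start at positions 16, 71, 85.
SalI cuts after the first base of each site, so after positions 16, 71, 85.
The ClaI site (ATCGAT) starts at position 156.
ClaI cuts after base 2 of each site, so after position 157.
Combined cut positions: 16, 71, 85, 157.
Linear molecule, 4 cuts → 5 fragments:
  1–16 → 16 bp
  17–71 → 55 bp
  72–85 → 14 bp
  86–157 → 72 bp
  158–196 → 39 bp
Sorted largest to smallest: 72, 55, 39, 16, 14 bp.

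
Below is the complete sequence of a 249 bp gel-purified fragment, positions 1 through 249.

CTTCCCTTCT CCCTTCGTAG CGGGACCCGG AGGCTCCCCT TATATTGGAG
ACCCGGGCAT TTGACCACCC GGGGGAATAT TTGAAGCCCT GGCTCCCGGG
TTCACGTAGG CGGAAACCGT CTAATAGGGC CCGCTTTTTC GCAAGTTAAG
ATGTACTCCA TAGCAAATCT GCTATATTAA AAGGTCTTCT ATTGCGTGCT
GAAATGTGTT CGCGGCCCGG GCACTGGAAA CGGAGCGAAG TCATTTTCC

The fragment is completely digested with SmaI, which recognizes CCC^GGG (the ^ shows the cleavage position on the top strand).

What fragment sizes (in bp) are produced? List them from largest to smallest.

SmaI sites (CCCGGG) start at positions 52, 68, 95, 216.
SmaI cuts after base 3 of each site, so after positions 54, 70, 97, 218.
Linear molecule, 4 cuts → 5 fragments:
  1–54 → 54 bp
  55–70 → 16 bp
  71–97 → 27 bp
  98–218 → 121 bp
  219–249 → 31 bp
Sorted largest to smallest: 121, 54, 31, 27, 16 bp.

121, 54, 31, 27, 16 bp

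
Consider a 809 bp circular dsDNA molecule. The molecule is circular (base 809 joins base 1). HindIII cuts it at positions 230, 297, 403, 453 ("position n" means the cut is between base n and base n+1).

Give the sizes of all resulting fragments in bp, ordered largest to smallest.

Circular molecule, 4 cuts → 4 fragments:
  297 − 230 = 67 bp
  403 − 297 = 106 bp
  453 − 403 = 50 bp
  wrap: 809 − 453 + 230 = 586 bp
Sorted largest to smallest: 586, 106, 67, 50 bp.

586, 106, 67, 50 bp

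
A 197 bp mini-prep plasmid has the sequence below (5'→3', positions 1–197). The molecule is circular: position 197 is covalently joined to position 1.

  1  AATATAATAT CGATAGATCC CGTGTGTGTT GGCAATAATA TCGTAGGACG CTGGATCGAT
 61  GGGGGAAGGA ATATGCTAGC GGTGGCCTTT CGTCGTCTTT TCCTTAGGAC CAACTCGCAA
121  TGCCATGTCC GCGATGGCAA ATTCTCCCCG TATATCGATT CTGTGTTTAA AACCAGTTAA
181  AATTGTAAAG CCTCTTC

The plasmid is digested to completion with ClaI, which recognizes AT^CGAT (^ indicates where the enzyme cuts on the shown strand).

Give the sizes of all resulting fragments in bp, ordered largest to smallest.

99, 52, 46 bp

ClaI sites (ATCGAT) start at positions 9, 55, 154.
ClaI cuts after base 2 of each site, so after positions 10, 56, 155.
Circular molecule, 3 cuts → 3 fragments:
  11–56 → 46 bp
  57–155 → 99 bp
  156–197 then 1–10 → 42 + 10 = 52 bp
Sorted largest to smallest: 99, 52, 46 bp.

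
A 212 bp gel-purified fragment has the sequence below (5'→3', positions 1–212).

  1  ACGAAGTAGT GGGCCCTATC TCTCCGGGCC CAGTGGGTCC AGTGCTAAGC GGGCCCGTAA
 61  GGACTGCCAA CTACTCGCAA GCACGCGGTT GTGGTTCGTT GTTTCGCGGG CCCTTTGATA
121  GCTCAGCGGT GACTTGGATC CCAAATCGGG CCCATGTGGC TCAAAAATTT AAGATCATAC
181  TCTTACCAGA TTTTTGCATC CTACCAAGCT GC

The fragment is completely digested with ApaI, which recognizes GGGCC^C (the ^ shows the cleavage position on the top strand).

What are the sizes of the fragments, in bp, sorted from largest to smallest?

ApaI sites (GGGCCC) start at positions 11, 26, 51, 108, 148.
ApaI cuts after base 5 of each site (before the last base), so after positions 15, 30, 55, 112, 152.
Linear molecule, 5 cuts → 6 fragments:
  1–15 → 15 bp
  16–30 → 15 bp
  31–55 → 25 bp
  56–112 → 57 bp
  113–152 → 40 bp
  153–212 → 60 bp
Sorted largest to smallest: 60, 57, 40, 25, 15, 15 bp.

60, 57, 40, 25, 15, 15 bp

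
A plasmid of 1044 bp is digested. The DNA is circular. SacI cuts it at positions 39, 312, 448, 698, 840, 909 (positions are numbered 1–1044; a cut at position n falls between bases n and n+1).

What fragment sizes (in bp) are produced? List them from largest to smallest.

273, 250, 174, 142, 136, 69 bp

Circular molecule, 6 cuts → 6 fragments:
  312 − 39 = 273 bp
  448 − 312 = 136 bp
  698 − 448 = 250 bp
  840 − 698 = 142 bp
  909 − 840 = 69 bp
  wrap: 1044 − 909 + 39 = 174 bp
Sorted largest to smallest: 273, 250, 174, 142, 136, 69 bp.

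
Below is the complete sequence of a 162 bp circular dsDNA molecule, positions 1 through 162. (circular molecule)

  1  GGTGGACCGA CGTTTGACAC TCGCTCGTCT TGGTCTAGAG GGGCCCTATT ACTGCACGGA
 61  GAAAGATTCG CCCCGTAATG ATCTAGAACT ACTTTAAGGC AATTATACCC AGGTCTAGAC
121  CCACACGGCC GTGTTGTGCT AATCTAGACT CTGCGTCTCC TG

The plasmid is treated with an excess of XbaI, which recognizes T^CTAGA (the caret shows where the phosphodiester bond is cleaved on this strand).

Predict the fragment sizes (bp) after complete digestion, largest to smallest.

53, 48, 32, 29 bp

XbaI sites (TCTAGA) start at positions 34, 82, 114, 143.
XbaI cuts after the first base of each site, so after positions 34, 82, 114, 143.
Circular molecule, 4 cuts → 4 fragments:
  35–82 → 48 bp
  83–114 → 32 bp
  115–143 → 29 bp
  144–162 then 1–34 → 19 + 34 = 53 bp
Sorted largest to smallest: 53, 48, 32, 29 bp.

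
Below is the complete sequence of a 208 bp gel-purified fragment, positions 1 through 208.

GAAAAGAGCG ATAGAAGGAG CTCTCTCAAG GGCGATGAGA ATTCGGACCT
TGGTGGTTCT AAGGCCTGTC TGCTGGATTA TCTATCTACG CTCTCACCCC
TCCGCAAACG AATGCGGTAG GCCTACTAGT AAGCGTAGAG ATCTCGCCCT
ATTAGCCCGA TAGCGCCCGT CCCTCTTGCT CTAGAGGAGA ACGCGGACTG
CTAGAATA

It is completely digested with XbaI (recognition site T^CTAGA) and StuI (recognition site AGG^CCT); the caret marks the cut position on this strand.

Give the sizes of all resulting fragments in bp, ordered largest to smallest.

64, 59, 57, 28 bp

The XbaI site (TCTAGA) starts at position 180.
XbaI cuts after the first base of each site, so after position 180.
StuI sites (AGGCCT) start at positions 62, 119.
StuI cuts after base 3 of each site, so after positions 64, 121.
Combined cut positions: 64, 121, 180.
Linear molecule, 3 cuts → 4 fragments:
  1–64 → 64 bp
  65–121 → 57 bp
  122–180 → 59 bp
  181–208 → 28 bp
Sorted largest to smallest: 64, 59, 57, 28 bp.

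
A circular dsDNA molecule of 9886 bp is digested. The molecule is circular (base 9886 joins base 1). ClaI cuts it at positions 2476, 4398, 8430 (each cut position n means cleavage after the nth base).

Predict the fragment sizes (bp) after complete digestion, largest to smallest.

Circular molecule, 3 cuts → 3 fragments:
  4398 − 2476 = 1922 bp
  8430 − 4398 = 4032 bp
  wrap: 9886 − 8430 + 2476 = 3932 bp
Sorted largest to smallest: 4032, 3932, 1922 bp.

4032, 3932, 1922 bp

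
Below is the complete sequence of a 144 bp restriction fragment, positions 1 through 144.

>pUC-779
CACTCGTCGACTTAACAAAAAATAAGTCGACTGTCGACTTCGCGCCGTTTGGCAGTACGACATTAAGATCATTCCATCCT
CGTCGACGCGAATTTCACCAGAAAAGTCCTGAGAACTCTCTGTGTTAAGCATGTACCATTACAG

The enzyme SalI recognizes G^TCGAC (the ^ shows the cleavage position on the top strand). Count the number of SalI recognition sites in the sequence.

GTCGAC occurs starting at positions 6, 26, 33, 82.
SalI cuts at 4 sites.

4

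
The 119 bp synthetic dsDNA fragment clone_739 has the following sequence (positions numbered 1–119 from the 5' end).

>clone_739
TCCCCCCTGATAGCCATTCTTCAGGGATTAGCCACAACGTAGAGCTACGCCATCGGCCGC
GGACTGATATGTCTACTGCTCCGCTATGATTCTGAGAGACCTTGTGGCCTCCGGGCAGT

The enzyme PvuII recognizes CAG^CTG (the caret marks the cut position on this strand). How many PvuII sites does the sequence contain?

No occurrence of CAGCTG is present in the sequence.
PvuII does not cut: 0 sites.

0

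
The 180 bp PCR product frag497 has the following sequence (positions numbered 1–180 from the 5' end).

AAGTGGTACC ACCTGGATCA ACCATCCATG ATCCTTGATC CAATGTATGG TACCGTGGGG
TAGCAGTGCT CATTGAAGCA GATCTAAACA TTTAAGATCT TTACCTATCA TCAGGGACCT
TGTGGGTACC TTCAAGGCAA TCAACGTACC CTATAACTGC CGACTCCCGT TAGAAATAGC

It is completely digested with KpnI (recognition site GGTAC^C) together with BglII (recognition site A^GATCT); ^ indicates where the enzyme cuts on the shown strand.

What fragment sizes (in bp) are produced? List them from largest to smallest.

KpnI sites (GGTACC) start at positions 5, 49, 125.
KpnI cuts after base 5 of each site (before the last base), so after positions 9, 53, 129.
BglII sites (AGATCT) start at positions 80, 95.
BglII cuts after the first base of each site, so after positions 80, 95.
Combined cut positions: 9, 53, 80, 95, 129.
Linear molecule, 5 cuts → 6 fragments:
  1–9 → 9 bp
  10–53 → 44 bp
  54–80 → 27 bp
  81–95 → 15 bp
  96–129 → 34 bp
  130–180 → 51 bp
Sorted largest to smallest: 51, 44, 34, 27, 15, 9 bp.

51, 44, 34, 27, 15, 9 bp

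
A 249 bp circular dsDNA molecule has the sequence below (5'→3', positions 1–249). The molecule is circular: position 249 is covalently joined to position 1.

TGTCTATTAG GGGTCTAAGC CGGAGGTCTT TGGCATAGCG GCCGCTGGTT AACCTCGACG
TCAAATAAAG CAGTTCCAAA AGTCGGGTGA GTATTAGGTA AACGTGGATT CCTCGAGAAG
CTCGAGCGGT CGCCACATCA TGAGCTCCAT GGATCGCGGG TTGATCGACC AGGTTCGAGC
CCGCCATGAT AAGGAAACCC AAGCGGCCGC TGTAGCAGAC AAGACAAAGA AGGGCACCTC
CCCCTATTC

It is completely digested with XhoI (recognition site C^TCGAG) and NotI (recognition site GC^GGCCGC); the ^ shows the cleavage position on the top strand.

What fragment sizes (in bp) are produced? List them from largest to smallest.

XhoI sites (CTCGAG) start at positions 112, 121.
XhoI cuts after the first base of each site, so after positions 112, 121.
NotI sites (GCGGCCGC) start at positions 38, 203.
NotI cuts after base 2 of each site, so after positions 39, 204.
Combined cut positions: 39, 112, 121, 204.
Circular molecule, 4 cuts → 4 fragments:
  40–112 → 73 bp
  113–121 → 9 bp
  122–204 → 83 bp
  205–249 then 1–39 → 45 + 39 = 84 bp
Sorted largest to smallest: 84, 83, 73, 9 bp.

84, 83, 73, 9 bp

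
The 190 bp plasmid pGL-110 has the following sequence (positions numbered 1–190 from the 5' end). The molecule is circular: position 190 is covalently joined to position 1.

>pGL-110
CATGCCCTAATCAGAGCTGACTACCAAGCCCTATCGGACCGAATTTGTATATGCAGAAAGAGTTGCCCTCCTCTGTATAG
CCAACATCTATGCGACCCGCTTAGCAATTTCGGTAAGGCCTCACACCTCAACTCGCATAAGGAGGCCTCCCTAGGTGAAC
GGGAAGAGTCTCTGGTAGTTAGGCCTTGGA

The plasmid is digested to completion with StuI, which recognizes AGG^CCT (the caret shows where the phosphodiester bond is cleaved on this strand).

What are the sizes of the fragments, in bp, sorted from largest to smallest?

125, 38, 27 bp

StuI sites (AGGCCT) start at positions 116, 143, 181.
StuI cuts after base 3 of each site, so after positions 118, 145, 183.
Circular molecule, 3 cuts → 3 fragments:
  119–145 → 27 bp
  146–183 → 38 bp
  184–190 then 1–118 → 7 + 118 = 125 bp
Sorted largest to smallest: 125, 38, 27 bp.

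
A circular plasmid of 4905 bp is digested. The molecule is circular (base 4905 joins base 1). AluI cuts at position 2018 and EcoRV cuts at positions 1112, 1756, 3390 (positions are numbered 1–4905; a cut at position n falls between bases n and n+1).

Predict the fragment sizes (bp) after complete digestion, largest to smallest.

Combined cut positions (sorted): 1112, 1756, 2018, 3390.
Circular molecule, 4 cuts → 4 fragments:
  1756 − 1112 = 644 bp
  2018 − 1756 = 262 bp
  3390 − 2018 = 1372 bp
  wrap: 4905 − 3390 + 1112 = 2627 bp
Sorted largest to smallest: 2627, 1372, 644, 262 bp.

2627, 1372, 644, 262 bp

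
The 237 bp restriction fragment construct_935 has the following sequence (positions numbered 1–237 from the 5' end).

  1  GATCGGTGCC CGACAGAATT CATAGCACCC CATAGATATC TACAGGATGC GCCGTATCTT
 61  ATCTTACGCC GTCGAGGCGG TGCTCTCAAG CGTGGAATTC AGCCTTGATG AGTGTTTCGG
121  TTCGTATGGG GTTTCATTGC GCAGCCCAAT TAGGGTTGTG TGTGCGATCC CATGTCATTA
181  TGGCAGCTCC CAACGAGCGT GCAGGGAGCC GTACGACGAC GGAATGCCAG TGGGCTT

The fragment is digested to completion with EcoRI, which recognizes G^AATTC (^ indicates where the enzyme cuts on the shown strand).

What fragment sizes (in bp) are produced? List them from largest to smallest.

EcoRI sites (GAATTC) start at positions 16, 95.
EcoRI cuts after the first base of each site, so after positions 16, 95.
Linear molecule, 2 cuts → 3 fragments:
  1–16 → 16 bp
  17–95 → 79 bp
  96–237 → 142 bp
Sorted largest to smallest: 142, 79, 16 bp.

142, 79, 16 bp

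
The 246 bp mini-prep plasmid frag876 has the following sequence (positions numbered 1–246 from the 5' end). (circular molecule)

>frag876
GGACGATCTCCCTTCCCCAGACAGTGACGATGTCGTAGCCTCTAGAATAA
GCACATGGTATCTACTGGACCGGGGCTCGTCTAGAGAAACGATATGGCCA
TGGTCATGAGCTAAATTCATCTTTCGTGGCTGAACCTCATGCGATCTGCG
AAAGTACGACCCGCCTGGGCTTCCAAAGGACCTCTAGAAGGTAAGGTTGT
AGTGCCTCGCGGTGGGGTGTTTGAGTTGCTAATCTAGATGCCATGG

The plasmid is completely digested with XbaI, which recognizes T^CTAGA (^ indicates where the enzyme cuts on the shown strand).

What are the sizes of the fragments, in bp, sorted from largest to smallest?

103, 54, 50, 39 bp

XbaI sites (TCTAGA) start at positions 41, 80, 183, 233.
XbaI cuts after the first base of each site, so after positions 41, 80, 183, 233.
Circular molecule, 4 cuts → 4 fragments:
  42–80 → 39 bp
  81–183 → 103 bp
  184–233 → 50 bp
  234–246 then 1–41 → 13 + 41 = 54 bp
Sorted largest to smallest: 103, 54, 50, 39 bp.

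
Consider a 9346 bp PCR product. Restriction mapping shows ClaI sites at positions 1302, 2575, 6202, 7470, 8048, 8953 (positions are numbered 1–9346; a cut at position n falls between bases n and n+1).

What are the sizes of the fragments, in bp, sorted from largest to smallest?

3627, 1302, 1273, 1268, 905, 578, 393 bp

Linear molecule, 6 cuts → 7 fragments:
  1302 − 0 = 1302 bp
  2575 − 1302 = 1273 bp
  6202 − 2575 = 3627 bp
  7470 − 6202 = 1268 bp
  8048 − 7470 = 578 bp
  8953 − 8048 = 905 bp
  9346 − 8953 = 393 bp
Sorted largest to smallest: 3627, 1302, 1273, 1268, 905, 578, 393 bp.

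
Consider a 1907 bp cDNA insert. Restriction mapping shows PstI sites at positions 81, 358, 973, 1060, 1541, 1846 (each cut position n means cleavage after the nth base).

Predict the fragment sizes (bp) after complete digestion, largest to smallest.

615, 481, 305, 277, 87, 81, 61 bp

Linear molecule, 6 cuts → 7 fragments:
  81 − 0 = 81 bp
  358 − 81 = 277 bp
  973 − 358 = 615 bp
  1060 − 973 = 87 bp
  1541 − 1060 = 481 bp
  1846 − 1541 = 305 bp
  1907 − 1846 = 61 bp
Sorted largest to smallest: 615, 481, 305, 277, 87, 81, 61 bp.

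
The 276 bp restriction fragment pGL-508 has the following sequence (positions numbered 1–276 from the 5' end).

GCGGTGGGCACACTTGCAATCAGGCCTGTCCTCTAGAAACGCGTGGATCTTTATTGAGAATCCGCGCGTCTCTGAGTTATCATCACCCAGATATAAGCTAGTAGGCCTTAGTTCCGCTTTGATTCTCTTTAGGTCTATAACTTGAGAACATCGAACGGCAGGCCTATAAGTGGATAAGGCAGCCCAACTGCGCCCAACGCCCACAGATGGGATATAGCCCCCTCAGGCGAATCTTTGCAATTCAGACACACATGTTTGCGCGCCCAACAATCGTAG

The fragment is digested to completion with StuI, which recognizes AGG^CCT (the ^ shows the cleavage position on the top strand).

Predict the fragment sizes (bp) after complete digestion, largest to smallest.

StuI sites (AGGCCT) start at positions 22, 103, 160.
StuI cuts after base 3 of each site, so after positions 24, 105, 162.
Linear molecule, 3 cuts → 4 fragments:
  1–24 → 24 bp
  25–105 → 81 bp
  106–162 → 57 bp
  163–276 → 114 bp
Sorted largest to smallest: 114, 81, 57, 24 bp.

114, 81, 57, 24 bp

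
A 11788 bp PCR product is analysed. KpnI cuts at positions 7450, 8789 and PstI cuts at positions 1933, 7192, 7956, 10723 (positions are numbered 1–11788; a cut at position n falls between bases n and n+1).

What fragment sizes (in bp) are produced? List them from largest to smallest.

Combined cut positions (sorted): 1933, 7192, 7450, 7956, 8789, 10723.
Linear molecule, 6 cuts → 7 fragments:
  1933 − 0 = 1933 bp
  7192 − 1933 = 5259 bp
  7450 − 7192 = 258 bp
  7956 − 7450 = 506 bp
  8789 − 7956 = 833 bp
  10723 − 8789 = 1934 bp
  11788 − 10723 = 1065 bp
Sorted largest to smallest: 5259, 1934, 1933, 1065, 833, 506, 258 bp.

5259, 1934, 1933, 1065, 833, 506, 258 bp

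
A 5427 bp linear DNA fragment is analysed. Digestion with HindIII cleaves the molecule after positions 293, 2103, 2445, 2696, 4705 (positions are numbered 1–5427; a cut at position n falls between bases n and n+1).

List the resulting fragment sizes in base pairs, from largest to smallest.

2009, 1810, 722, 342, 293, 251 bp

Linear molecule, 5 cuts → 6 fragments:
  293 − 0 = 293 bp
  2103 − 293 = 1810 bp
  2445 − 2103 = 342 bp
  2696 − 2445 = 251 bp
  4705 − 2696 = 2009 bp
  5427 − 4705 = 722 bp
Sorted largest to smallest: 2009, 1810, 722, 342, 293, 251 bp.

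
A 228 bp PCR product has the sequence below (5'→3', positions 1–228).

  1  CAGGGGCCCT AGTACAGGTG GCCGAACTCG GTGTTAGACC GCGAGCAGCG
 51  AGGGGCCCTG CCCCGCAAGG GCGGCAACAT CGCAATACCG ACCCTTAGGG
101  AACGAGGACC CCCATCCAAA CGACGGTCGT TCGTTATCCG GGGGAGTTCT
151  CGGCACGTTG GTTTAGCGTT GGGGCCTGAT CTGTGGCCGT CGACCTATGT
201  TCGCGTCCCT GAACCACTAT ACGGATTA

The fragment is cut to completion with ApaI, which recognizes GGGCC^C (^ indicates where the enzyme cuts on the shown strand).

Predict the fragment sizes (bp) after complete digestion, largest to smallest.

ApaI sites (GGGCCC) start at positions 4, 53.
ApaI cuts after base 5 of each site (before the last base), so after positions 8, 57.
Linear molecule, 2 cuts → 3 fragments:
  1–8 → 8 bp
  9–57 → 49 bp
  58–228 → 171 bp
Sorted largest to smallest: 171, 49, 8 bp.

171, 49, 8 bp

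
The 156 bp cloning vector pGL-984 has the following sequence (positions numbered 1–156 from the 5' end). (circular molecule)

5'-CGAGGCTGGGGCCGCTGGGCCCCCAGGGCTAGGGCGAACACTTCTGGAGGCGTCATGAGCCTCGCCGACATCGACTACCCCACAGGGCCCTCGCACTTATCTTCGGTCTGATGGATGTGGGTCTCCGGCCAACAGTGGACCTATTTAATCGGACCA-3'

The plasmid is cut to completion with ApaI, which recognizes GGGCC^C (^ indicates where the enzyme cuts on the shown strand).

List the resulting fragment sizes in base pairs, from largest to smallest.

ApaI sites (GGGCCC) start at positions 17, 85.
ApaI cuts after base 5 of each site (before the last base), so after positions 21, 89.
Circular molecule, 2 cuts → 2 fragments:
  22–89 → 68 bp
  90–156 then 1–21 → 67 + 21 = 88 bp
Sorted largest to smallest: 88, 68 bp.

88, 68 bp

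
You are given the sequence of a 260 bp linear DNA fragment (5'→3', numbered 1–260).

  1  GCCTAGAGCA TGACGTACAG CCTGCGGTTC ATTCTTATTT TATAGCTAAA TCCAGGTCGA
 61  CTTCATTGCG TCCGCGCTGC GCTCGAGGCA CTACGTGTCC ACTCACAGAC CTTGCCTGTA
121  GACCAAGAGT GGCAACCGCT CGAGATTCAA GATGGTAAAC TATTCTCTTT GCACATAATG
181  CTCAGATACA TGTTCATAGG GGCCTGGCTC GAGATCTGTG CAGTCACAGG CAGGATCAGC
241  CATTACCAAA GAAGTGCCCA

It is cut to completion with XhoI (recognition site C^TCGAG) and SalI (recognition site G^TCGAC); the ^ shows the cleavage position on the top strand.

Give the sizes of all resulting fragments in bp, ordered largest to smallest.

XhoI sites (CTCGAG) start at positions 82, 139, 208.
XhoI cuts after the first base of each site, so after positions 82, 139, 208.
The SalI site (GTCGAC) starts at position 56.
SalI cuts after the first base of each site, so after position 56.
Combined cut positions: 56, 82, 139, 208.
Linear molecule, 4 cuts → 5 fragments:
  1–56 → 56 bp
  57–82 → 26 bp
  83–139 → 57 bp
  140–208 → 69 bp
  209–260 → 52 bp
Sorted largest to smallest: 69, 57, 56, 52, 26 bp.

69, 57, 56, 52, 26 bp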